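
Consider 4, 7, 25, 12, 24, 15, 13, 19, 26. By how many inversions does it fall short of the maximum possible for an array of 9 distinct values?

27

Maximum inversions for 9 distinct elements is C(9, 2) = 9·8/2 = 36.
Current inversions — for each element, count later smaller elements:
4: 0
7: 0
25: 5
12: 0
24: 3
15: 1
13: 0
19: 0
26: 0
Current total: 0 + 0 + 5 + 0 + 3 + 1 + 0 + 0 + 0 = 9
Shortfall: 36 − 9 = 27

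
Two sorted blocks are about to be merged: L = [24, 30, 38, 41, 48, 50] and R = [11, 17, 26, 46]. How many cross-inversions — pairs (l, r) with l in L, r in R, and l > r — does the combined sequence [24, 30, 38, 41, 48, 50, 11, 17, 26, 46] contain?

19

For each element r of the right run, count left-run elements greater than r:
r = 11: 24, 30, 38, 41, 48, 50 → 6
r = 17: 24, 30, 38, 41, 48, 50 → 6
r = 26: 30, 38, 41, 48, 50 → 5
r = 46: 48, 50 → 2
Cross-inversions: 6 + 6 + 5 + 2 = 19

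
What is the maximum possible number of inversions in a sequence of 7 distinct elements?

A reversed (strictly descending) arrangement makes every pair an inversion, giving C(7, 2) inversions.
C(7, 2) = 7·6/2 = 21

Inversions: 21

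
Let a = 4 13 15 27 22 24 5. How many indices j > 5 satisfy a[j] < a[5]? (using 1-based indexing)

The element at index 5 is 22.
Elements after it: 24, 5
Those smaller than 22: 5

1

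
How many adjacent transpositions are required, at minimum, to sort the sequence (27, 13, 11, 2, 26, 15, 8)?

Minimum adjacent swaps = number of inversions (each swap of adjacent out-of-order elements removes one inversion and no swap can remove more).
Count inversions — for each element, later elements that are smaller:
27: 13, 11, 2, 26, 15, 8 → 6
13: 11, 2, 8 → 3
11: 2, 8 → 2
2: none → 0
26: 15, 8 → 2
15: 8 → 1
8: none → 0
Total inversions: 6 + 3 + 2 + 0 + 2 + 1 + 0 = 14

14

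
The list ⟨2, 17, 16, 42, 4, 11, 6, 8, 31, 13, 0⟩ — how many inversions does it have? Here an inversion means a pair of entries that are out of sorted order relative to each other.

30 out-of-order pairs

Count, for each position, how many later elements it exceeds:
2 → 0 → 1
17 → 16, 4, 11, 6, 8, 13, 0 → 7
16 → 4, 11, 6, 8, 13, 0 → 6
42 → 4, 11, 6, 8, 31, 13, 0 → 7
4 → 0 → 1
11 → 6, 8, 0 → 3
6 → 0 → 1
8 → 0 → 1
31 → 13, 0 → 2
13 → 0 → 1
0 → none → 0
Sum: 1 + 7 + 6 + 7 + 1 + 3 + 1 + 1 + 2 + 1 + 0 = 30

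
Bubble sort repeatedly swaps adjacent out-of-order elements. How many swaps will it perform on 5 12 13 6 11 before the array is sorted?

4

Minimum adjacent swaps = number of inversions (each swap of adjacent out-of-order elements removes one inversion and no swap can remove more).
Count inversions — for each element, later elements that are smaller:
5: none → 0
12: 6, 11 → 2
13: 6, 11 → 2
6: none → 0
11: none → 0
Total inversions: 0 + 2 + 2 + 0 + 0 = 4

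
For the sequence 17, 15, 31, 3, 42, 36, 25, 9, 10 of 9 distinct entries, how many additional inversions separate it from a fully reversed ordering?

Maximum inversions for 9 distinct elements is C(9, 2) = 9·8/2 = 36.
Current inversions — for each element, count later smaller elements:
17: 4
15: 3
31: 4
3: 0
42: 4
36: 3
25: 2
9: 0
10: 0
Current total: 4 + 3 + 4 + 0 + 4 + 3 + 2 + 0 + 0 = 20
Shortfall: 36 − 20 = 16

16 inversions short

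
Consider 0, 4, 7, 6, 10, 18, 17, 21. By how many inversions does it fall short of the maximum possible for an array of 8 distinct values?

26 inversions short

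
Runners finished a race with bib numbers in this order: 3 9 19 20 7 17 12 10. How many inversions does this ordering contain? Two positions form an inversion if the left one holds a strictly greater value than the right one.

12 inversions

Count, for each position, how many later elements it exceeds:
3 → none → 0
9 → 7 → 1
19 → 7, 17, 12, 10 → 4
20 → 7, 17, 12, 10 → 4
7 → none → 0
17 → 12, 10 → 2
12 → 10 → 1
10 → none → 0
Sum: 0 + 1 + 4 + 4 + 0 + 2 + 1 + 0 = 12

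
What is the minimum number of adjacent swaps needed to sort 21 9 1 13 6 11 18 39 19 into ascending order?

12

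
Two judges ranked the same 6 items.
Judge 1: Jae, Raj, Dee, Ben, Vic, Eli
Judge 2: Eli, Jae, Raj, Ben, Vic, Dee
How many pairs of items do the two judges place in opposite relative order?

Assign each item its position (1..6) in the first ordering, then rewrite the second ordering as that position sequence:
positions: Jae→1, Raj→2, Dee→3, Ben→4, Vic→5, Eli→6
second ordering as positions: [6, 1, 2, 4, 5, 3]
Discordant pairs = inversions in this position sequence.
6: 1, 2, 4, 5, 3 → 5
1: 0
2: 0
4: 3 → 1
5: 3 → 1
3: 0
Total: 5 + 0 + 0 + 1 + 1 + 0 = 7

7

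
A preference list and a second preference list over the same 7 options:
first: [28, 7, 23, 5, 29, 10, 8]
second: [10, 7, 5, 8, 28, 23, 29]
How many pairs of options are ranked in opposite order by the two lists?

11

Assign each item its position (1..7) in the first ordering, then rewrite the second ordering as that position sequence:
positions: 28→1, 7→2, 23→3, 5→4, 29→5, 10→6, 8→7
second ordering as positions: [6, 2, 4, 7, 1, 3, 5]
Discordant pairs = inversions in this position sequence.
6: 2, 4, 1, 3, 5 → 5
2: 1 → 1
4: 1, 3 → 2
7: 1, 3, 5 → 3
1: 0
3: 0
5: 0
Total: 5 + 1 + 2 + 3 + 0 + 0 + 0 = 11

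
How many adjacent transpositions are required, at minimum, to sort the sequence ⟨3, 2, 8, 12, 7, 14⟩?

The minimum number of adjacent swaps to sort an array equals its inversion count, since every such swap removes exactly one inversion.
Count inversions — for each element, later elements that are smaller:
3: 2 → 1
2: none → 0
8: 7 → 1
12: 7 → 1
7: none → 0
14: none → 0
Total inversions: 1 + 0 + 1 + 1 + 0 + 0 = 3

3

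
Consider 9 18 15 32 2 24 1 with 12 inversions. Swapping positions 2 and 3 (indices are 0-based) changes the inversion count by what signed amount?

+1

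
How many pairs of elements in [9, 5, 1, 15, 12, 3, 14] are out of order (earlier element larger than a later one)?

Element-by-element contributions:
9 → 5, 1, 3 → 3
5 → 1, 3 → 2
1 → none → 0
15 → 12, 3, 14 → 3
12 → 3 → 1
3 → none → 0
14 → none → 0
Sum: 3 + 2 + 0 + 3 + 1 + 0 + 0 = 9

9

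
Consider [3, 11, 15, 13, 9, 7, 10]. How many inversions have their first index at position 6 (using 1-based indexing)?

0

The element at index 6 is 7.
Elements after it: 10
None of them are smaller than 7.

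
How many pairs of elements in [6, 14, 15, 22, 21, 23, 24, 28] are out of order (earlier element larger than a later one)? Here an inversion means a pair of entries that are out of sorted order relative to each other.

Element-by-element contributions:
6 → none → 0
14 → none → 0
15 → none → 0
22 → 21 → 1
21 → none → 0
23 → none → 0
24 → none → 0
28 → none → 0
Sum: 0 + 0 + 0 + 1 + 0 + 0 + 0 + 0 = 1

Inversions: 1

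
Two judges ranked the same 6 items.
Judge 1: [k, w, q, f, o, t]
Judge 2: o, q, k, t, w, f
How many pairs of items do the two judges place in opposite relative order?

8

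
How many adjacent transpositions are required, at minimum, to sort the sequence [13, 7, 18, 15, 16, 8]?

7

The minimum number of adjacent swaps to sort an array equals its inversion count, since every such swap removes exactly one inversion.
Count inversions — for each element, later elements that are smaller:
13: 7, 8 → 2
7: none → 0
18: 15, 16, 8 → 3
15: 8 → 1
16: 8 → 1
8: none → 0
Total inversions: 2 + 0 + 3 + 1 + 1 + 0 = 7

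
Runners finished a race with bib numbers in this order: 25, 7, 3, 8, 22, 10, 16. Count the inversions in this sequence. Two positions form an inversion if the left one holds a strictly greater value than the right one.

9 inversions

Listing every pair i<j with a[i]>a[j] (using 0-based positions):
(0,1): 25 > 7
(0,2): 25 > 3
(0,3): 25 > 8
(0,4): 25 > 22
(0,5): 25 > 10
(0,6): 25 > 16
(1,2): 7 > 3
(4,5): 22 > 10
(4,6): 22 > 16
That's 9 pairs.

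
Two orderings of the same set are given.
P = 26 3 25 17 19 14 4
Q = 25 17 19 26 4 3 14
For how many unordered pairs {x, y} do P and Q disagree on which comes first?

There are 8 disagreeing pairs.

Assign each item its position (1..7) in the first ordering, then rewrite the second ordering as that position sequence:
positions: 26→1, 3→2, 25→3, 17→4, 19→5, 14→6, 4→7
second ordering as positions: [3, 4, 5, 1, 7, 2, 6]
Discordant pairs = inversions in this position sequence.
3: 1, 2 → 2
4: 1, 2 → 2
5: 1, 2 → 2
1: 0
7: 2, 6 → 2
2: 0
6: 0
Total: 2 + 2 + 2 + 0 + 2 + 0 + 0 = 8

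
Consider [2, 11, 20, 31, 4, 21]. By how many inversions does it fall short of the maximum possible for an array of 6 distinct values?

11

Maximum inversions for 6 distinct elements is C(6, 2) = 6·5/2 = 15.
Current inversions — for each element, count later smaller elements:
2: 0
11: 1
20: 1
31: 2
4: 0
21: 0
Current total: 0 + 1 + 1 + 2 + 0 + 0 = 4
Shortfall: 15 − 4 = 11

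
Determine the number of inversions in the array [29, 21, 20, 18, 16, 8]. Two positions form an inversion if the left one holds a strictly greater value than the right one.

15

For each element, count later entries that are smaller:
29 → 21, 20, 18, 16, 8 → 5
21 → 20, 18, 16, 8 → 4
20 → 18, 16, 8 → 3
18 → 16, 8 → 2
16 → 8 → 1
8 → none → 0
Sum: 5 + 4 + 3 + 2 + 1 + 0 = 15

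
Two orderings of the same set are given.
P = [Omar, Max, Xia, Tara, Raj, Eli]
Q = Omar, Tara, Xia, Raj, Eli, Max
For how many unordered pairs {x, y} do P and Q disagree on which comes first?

5 disagreeing pairs

Assign each item its position (1..6) in the first ordering, then rewrite the second ordering as that position sequence:
positions: Omar→1, Max→2, Xia→3, Tara→4, Raj→5, Eli→6
second ordering as positions: [1, 4, 3, 5, 6, 2]
Discordant pairs = inversions in this position sequence.
1: 0
4: 3, 2 → 2
3: 2 → 1
5: 2 → 1
6: 2 → 1
2: 0
Total: 0 + 2 + 1 + 1 + 1 + 0 = 5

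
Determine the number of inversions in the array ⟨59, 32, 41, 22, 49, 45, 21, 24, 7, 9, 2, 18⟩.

For each element, count later entries that are smaller:
59 → 32, 41, 22, 49, 45, 21, 24, 7, 9, 2, 18 → 11
32 → 22, 21, 24, 7, 9, 2, 18 → 7
41 → 22, 21, 24, 7, 9, 2, 18 → 7
22 → 21, 7, 9, 2, 18 → 5
49 → 45, 21, 24, 7, 9, 2, 18 → 7
45 → 21, 24, 7, 9, 2, 18 → 6
21 → 7, 9, 2, 18 → 4
24 → 7, 9, 2, 18 → 4
7 → 2 → 1
9 → 2 → 1
2 → none → 0
18 → none → 0
Sum: 11 + 7 + 7 + 5 + 7 + 6 + 4 + 4 + 1 + 1 + 0 + 0 = 53

53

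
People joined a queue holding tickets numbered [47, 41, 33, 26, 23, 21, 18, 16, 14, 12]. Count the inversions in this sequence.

45 inversions

Element-by-element contributions:
47: 9
41: 8
33: 7
26: 6
23: 5
21: 4
18: 3
16: 2
14: 1
12: 0
Sum: 9 + 8 + 7 + 6 + 5 + 4 + 3 + 2 + 1 + 0 = 45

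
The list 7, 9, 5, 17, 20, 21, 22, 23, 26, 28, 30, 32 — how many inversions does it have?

2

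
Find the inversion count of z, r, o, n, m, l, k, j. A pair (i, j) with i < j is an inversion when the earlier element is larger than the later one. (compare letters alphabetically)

Element-by-element contributions:
z: 7
r: 6
o: 5
n: 4
m: 3
l: 2
k: 1
j: 0
Sum: 7 + 6 + 5 + 4 + 3 + 2 + 1 + 0 = 28

28 inversions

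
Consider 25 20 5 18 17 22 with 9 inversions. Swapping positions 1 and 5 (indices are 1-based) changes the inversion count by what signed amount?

Positions 1 and 5 hold 25 and 17; after swapping, the array is [17, 20, 5, 18, 25, 22].
Element-by-element contributions:
17: 1
20: 2
5: 0
18: 0
25: 1
22: 0
Sum: 1 + 2 + 0 + 0 + 1 + 0 = 4
Change: 4 − 9 = -5

-5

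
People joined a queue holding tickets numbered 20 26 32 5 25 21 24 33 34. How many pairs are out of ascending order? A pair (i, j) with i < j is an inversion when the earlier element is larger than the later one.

For each element, count later entries that are smaller:
20: 1
26: 4
32: 4
5: 0
25: 2
21: 0
24: 0
33: 0
34: 0
Sum: 1 + 4 + 4 + 0 + 2 + 0 + 0 + 0 + 0 = 11

11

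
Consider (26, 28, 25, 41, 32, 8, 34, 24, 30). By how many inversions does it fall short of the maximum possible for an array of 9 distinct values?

18

Maximum inversions for 9 distinct elements is C(9, 2) = 9·8/2 = 36.
Current inversions — for each element, count later smaller elements:
26: 3
28: 3
25: 2
41: 5
32: 3
8: 0
34: 2
24: 0
30: 0
Current total: 3 + 3 + 2 + 5 + 3 + 0 + 2 + 0 + 0 = 18
Shortfall: 36 − 18 = 18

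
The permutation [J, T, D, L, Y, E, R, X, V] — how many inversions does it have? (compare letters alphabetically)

Out-of-order pairs: 12

For each element, count later entries that are smaller:
J → D, E → 2
T → D, L, E, R → 4
D → none → 0
L → E → 1
Y → E, R, X, V → 4
E → none → 0
R → none → 0
X → V → 1
V → none → 0
Sum: 2 + 4 + 0 + 1 + 4 + 0 + 0 + 1 + 0 = 12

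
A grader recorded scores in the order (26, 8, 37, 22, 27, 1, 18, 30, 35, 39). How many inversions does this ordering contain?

Sweep left to right; for each value list the smaller values that follow it:
26: 4
8: 1
37: 6
22: 2
27: 2
1: 0
18: 0
30: 0
35: 0
39: 0
Sum: 4 + 1 + 6 + 2 + 2 + 0 + 0 + 0 + 0 + 0 = 15

15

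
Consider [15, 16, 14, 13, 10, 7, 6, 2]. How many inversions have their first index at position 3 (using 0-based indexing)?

The element at index 3 is 13.
Elements after it: 10, 7, 6, 2
Those smaller than 13: 10, 7, 6, 2

4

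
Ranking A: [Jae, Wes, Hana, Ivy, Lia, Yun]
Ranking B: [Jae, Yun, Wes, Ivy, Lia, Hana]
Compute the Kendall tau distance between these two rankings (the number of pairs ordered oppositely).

Assign each item its position (1..6) in the first ordering, then rewrite the second ordering as that position sequence:
positions: Jae→1, Wes→2, Hana→3, Ivy→4, Lia→5, Yun→6
second ordering as positions: [1, 6, 2, 4, 5, 3]
Discordant pairs = inversions in this position sequence.
1: 0
6: 2, 4, 5, 3 → 4
2: 0
4: 3 → 1
5: 3 → 1
3: 0
Total: 0 + 4 + 0 + 1 + 1 + 0 = 6

There are 6 discordant pairs.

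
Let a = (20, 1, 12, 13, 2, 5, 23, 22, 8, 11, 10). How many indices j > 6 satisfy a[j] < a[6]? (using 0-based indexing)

4

The element at index 6 is 23.
Elements after it: 22, 8, 11, 10
Those smaller than 23: 22, 8, 11, 10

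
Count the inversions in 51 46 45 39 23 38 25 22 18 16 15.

53

Sweep left to right; for each value list the smaller values that follow it:
51: 10
46: 9
45: 8
39: 7
23: 4
38: 5
25: 4
22: 3
18: 2
16: 1
15: 0
Sum: 10 + 9 + 8 + 7 + 4 + 5 + 4 + 3 + 2 + 1 + 0 = 53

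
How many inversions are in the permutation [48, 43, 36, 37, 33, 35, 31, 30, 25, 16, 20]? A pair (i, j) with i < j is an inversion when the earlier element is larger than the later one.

52

Element-by-element contributions:
48: 10
43: 9
36: 7
37: 7
33: 5
35: 5
31: 4
30: 3
25: 2
16: 0
20: 0
Sum: 10 + 9 + 7 + 7 + 5 + 5 + 4 + 3 + 2 + 0 + 0 = 52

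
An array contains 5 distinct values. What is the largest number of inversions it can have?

The maximum occurs when the array is in strictly decreasing order: every one of the C(5, 2) pairs is inverted.
C(5, 2) = 5·4/2 = 10

There are 10 inversions.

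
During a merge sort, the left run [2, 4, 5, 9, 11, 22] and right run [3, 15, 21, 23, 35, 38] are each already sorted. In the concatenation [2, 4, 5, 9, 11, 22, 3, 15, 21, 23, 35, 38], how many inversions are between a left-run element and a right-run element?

Split inversions: 7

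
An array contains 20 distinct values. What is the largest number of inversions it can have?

190 inversions

A reversed (strictly descending) arrangement makes every pair an inversion, giving C(20, 2) inversions.
C(20, 2) = 20·19/2 = 190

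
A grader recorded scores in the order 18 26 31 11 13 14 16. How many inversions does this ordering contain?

Inversions: 12

Sweep left to right; for each value list the smaller values that follow it:
18 → 11, 13, 14, 16 → 4
26 → 11, 13, 14, 16 → 4
31 → 11, 13, 14, 16 → 4
11 → none → 0
13 → none → 0
14 → none → 0
16 → none → 0
Sum: 4 + 4 + 4 + 0 + 0 + 0 + 0 = 12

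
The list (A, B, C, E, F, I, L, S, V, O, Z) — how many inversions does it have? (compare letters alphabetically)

Inversions: 2

Sweep left to right; for each value list the smaller values that follow it:
A → none → 0
B → none → 0
C → none → 0
E → none → 0
F → none → 0
I → none → 0
L → none → 0
S → O → 1
V → O → 1
O → none → 0
Z → none → 0
Sum: 0 + 0 + 0 + 0 + 0 + 0 + 0 + 1 + 1 + 0 + 0 = 2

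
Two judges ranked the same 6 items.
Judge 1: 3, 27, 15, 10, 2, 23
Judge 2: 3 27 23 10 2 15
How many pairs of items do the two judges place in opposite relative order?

Assign each item its position (1..6) in the first ordering, then rewrite the second ordering as that position sequence:
positions: 3→1, 27→2, 15→3, 10→4, 2→5, 23→6
second ordering as positions: [1, 2, 6, 4, 5, 3]
Discordant pairs = inversions in this position sequence.
1: 0
2: 0
6: 4, 5, 3 → 3
4: 3 → 1
5: 3 → 1
3: 0
Total: 0 + 0 + 3 + 1 + 1 + 0 = 5

5 discordant pairs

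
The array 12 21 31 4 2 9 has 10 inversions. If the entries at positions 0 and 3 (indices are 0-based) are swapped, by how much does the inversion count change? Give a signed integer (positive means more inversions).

Positions 0 and 3 hold 12 and 4; after swapping, the array is [4, 21, 31, 12, 2, 9].
Count, for each position, how many later elements it exceeds:
4: 1
21: 3
31: 3
12: 2
2: 0
9: 0
Sum: 1 + 3 + 3 + 2 + 0 + 0 = 9
Change: 9 − 10 = -1

-1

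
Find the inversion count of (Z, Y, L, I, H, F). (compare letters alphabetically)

Count, for each position, how many later elements it exceeds:
Z → Y, L, I, H, F → 5
Y → L, I, H, F → 4
L → I, H, F → 3
I → H, F → 2
H → F → 1
F → none → 0
Sum: 5 + 4 + 3 + 2 + 1 + 0 = 15

15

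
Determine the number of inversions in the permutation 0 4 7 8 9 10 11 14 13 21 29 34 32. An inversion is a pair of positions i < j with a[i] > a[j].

2

Sweep left to right; for each value list the smaller values that follow it:
0 → none → 0
4 → none → 0
7 → none → 0
8 → none → 0
9 → none → 0
10 → none → 0
11 → none → 0
14 → 13 → 1
13 → none → 0
21 → none → 0
29 → none → 0
34 → 32 → 1
32 → none → 0
Sum: 0 + 0 + 0 + 0 + 0 + 0 + 0 + 1 + 0 + 0 + 0 + 1 + 0 = 2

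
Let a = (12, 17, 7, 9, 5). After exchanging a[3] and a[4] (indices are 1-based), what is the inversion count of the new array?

Positions 3 and 4 hold 7 and 9; after swapping, the array is [12, 17, 9, 7, 5].
Element-by-element contributions:
12 → 9, 7, 5 → 3
17 → 9, 7, 5 → 3
9 → 7, 5 → 2
7 → 5 → 1
5 → none → 0
Sum: 3 + 3 + 2 + 1 + 0 = 9

9 inversions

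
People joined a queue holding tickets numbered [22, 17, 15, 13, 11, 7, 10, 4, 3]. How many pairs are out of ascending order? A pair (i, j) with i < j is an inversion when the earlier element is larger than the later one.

For each element, count later entries that are smaller:
22 → 17, 15, 13, 11, 7, 10, 4, 3 → 8
17 → 15, 13, 11, 7, 10, 4, 3 → 7
15 → 13, 11, 7, 10, 4, 3 → 6
13 → 11, 7, 10, 4, 3 → 5
11 → 7, 10, 4, 3 → 4
7 → 4, 3 → 2
10 → 4, 3 → 2
4 → 3 → 1
3 → none → 0
Sum: 8 + 7 + 6 + 5 + 4 + 2 + 2 + 1 + 0 = 35

35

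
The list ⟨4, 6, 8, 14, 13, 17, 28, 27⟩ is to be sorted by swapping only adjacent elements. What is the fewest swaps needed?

2 adjacent swaps

Minimum adjacent swaps = number of inversions (each swap of adjacent out-of-order elements removes one inversion and no swap can remove more).
Count inversions — for each element, later elements that are smaller:
4: none → 0
6: none → 0
8: none → 0
14: 13 → 1
13: none → 0
17: none → 0
28: 27 → 1
27: none → 0
Total inversions: 0 + 0 + 0 + 1 + 0 + 0 + 1 + 0 = 2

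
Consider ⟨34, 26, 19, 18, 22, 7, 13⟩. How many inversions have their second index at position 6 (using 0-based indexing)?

The element at index 6 is 13.
Elements before it: 34, 26, 19, 18, 22, 7
Those larger than 13: 34, 26, 19, 18, 22

5 such elements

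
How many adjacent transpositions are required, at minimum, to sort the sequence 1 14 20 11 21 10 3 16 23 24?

Minimum adjacent swaps = number of inversions (each swap of adjacent out-of-order elements removes one inversion and no swap can remove more).
Count inversions — for each element, later elements that are smaller:
1: none → 0
14: 11, 10, 3 → 3
20: 11, 10, 3, 16 → 4
11: 10, 3 → 2
21: 10, 3, 16 → 3
10: 3 → 1
3: none → 0
16: none → 0
23: none → 0
24: none → 0
Total inversions: 0 + 3 + 4 + 2 + 3 + 1 + 0 + 0 + 0 + 0 = 13

13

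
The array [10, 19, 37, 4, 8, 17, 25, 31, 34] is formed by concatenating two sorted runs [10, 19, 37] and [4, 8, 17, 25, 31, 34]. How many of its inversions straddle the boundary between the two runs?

11

For each element r of the right run, count left-run elements greater than r:
r = 4: 10, 19, 37 → 3
r = 8: 10, 19, 37 → 3
r = 17: 19, 37 → 2
r = 25: 37 → 1
r = 31: 37 → 1
r = 34: 37 → 1
Cross-inversions: 3 + 3 + 2 + 1 + 1 + 1 = 11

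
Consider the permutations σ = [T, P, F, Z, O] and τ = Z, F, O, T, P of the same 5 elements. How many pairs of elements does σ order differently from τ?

Assign each item its position (1..5) in the first ordering, then rewrite the second ordering as that position sequence:
positions: T→1, P→2, F→3, Z→4, O→5
second ordering as positions: [4, 3, 5, 1, 2]
Discordant pairs = inversions in this position sequence.
4: 3, 1, 2 → 3
3: 1, 2 → 2
5: 1, 2 → 2
1: 0
2: 0
Total: 3 + 2 + 2 + 0 + 0 = 7

There are 7 discordant pairs.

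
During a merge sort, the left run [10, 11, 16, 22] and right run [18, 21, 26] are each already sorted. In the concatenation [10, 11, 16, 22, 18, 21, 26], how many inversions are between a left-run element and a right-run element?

2

Count, for every r in R, how many entries of L exceed r:
r = 18: 22 → 1
r = 21: 22 → 1
r = 26: none → 0
Cross-inversions: 1 + 1 + 0 = 2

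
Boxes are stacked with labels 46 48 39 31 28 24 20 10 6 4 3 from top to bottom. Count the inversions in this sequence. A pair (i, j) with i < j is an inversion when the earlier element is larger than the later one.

Sweep left to right; for each value list the smaller values that follow it:
46: 9
48: 9
39: 8
31: 7
28: 6
24: 5
20: 4
10: 3
6: 2
4: 1
3: 0
Sum: 9 + 9 + 8 + 7 + 6 + 5 + 4 + 3 + 2 + 1 + 0 = 54

54 out-of-order pairs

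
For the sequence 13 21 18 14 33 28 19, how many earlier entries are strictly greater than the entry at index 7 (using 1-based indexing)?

The element at index 7 is 19.
Elements before it: 13, 21, 18, 14, 33, 28
Those larger than 19: 21, 33, 28

3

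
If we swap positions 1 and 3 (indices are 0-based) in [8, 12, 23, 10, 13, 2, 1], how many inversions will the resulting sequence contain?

Positions 1 and 3 hold 12 and 10; after swapping, the array is [8, 10, 23, 12, 13, 2, 1].
Count, for each position, how many later elements it exceeds:
8 → 2, 1 → 2
10 → 2, 1 → 2
23 → 12, 13, 2, 1 → 4
12 → 2, 1 → 2
13 → 2, 1 → 2
2 → 1 → 1
1 → none → 0
Sum: 2 + 2 + 4 + 2 + 2 + 1 + 0 = 13

13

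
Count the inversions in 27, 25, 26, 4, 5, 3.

Count, for each position, how many later elements it exceeds:
27 → 25, 26, 4, 5, 3 → 5
25 → 4, 5, 3 → 3
26 → 4, 5, 3 → 3
4 → 3 → 1
5 → 3 → 1
3 → none → 0
Sum: 5 + 3 + 3 + 1 + 1 + 0 = 13

13 inversions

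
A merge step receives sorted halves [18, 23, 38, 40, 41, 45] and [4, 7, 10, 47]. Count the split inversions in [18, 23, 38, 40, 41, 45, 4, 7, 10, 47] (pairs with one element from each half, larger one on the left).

There are 18 cross-inversions.

Take each right-half value and tally the left-half values above it:
r = 4: 18, 23, 38, 40, 41, 45 → 6
r = 7: 18, 23, 38, 40, 41, 45 → 6
r = 10: 18, 23, 38, 40, 41, 45 → 6
r = 47: none → 0
Cross-inversions: 6 + 6 + 6 + 0 = 18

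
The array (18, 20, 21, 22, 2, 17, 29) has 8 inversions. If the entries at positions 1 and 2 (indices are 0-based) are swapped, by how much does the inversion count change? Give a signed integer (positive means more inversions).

+1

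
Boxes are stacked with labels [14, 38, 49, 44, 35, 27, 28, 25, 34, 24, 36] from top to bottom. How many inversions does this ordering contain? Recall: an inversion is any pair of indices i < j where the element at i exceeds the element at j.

33

Element-by-element contributions:
14: 0
38: 7
49: 8
44: 7
35: 5
27: 2
28: 2
25: 1
34: 1
24: 0
36: 0
Sum: 0 + 7 + 8 + 7 + 5 + 2 + 2 + 1 + 1 + 0 + 0 = 33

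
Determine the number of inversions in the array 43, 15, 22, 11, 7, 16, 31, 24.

14 out-of-order pairs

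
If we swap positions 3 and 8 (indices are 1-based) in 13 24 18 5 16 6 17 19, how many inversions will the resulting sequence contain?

14

Positions 3 and 8 hold 18 and 19; after swapping, the array is [13, 24, 19, 5, 16, 6, 17, 18].
For each element, count later entries that are smaller:
13: 2
24: 6
19: 5
5: 0
16: 1
6: 0
17: 0
18: 0
Sum: 2 + 6 + 5 + 0 + 1 + 0 + 0 + 0 = 14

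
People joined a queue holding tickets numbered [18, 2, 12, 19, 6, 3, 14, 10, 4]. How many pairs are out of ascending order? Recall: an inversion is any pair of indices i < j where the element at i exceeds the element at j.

Sweep left to right; for each value list the smaller values that follow it:
18 → 2, 12, 6, 3, 14, 10, 4 → 7
2 → none → 0
12 → 6, 3, 10, 4 → 4
19 → 6, 3, 14, 10, 4 → 5
6 → 3, 4 → 2
3 → none → 0
14 → 10, 4 → 2
10 → 4 → 1
4 → none → 0
Sum: 7 + 0 + 4 + 5 + 2 + 0 + 2 + 1 + 0 = 21

21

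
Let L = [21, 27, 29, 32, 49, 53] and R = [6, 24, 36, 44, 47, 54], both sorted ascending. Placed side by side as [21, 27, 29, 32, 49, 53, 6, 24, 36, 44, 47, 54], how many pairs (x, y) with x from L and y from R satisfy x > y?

17

Count, for every r in R, how many entries of L exceed r:
r = 6: 21, 27, 29, 32, 49, 53 → 6
r = 24: 27, 29, 32, 49, 53 → 5
r = 36: 49, 53 → 2
r = 44: 49, 53 → 2
r = 47: 49, 53 → 2
r = 54: none → 0
Cross-inversions: 6 + 5 + 2 + 2 + 2 + 0 = 17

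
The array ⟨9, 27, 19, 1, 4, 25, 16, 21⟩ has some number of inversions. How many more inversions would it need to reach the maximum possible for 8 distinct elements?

15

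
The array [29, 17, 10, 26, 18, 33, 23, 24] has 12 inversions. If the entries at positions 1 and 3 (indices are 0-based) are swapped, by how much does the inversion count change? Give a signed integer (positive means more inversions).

+1

Positions 1 and 3 hold 17 and 26; after swapping, the array is [29, 26, 10, 17, 18, 33, 23, 24].
For each element, count later entries that are smaller:
29: 6
26: 5
10: 0
17: 0
18: 0
33: 2
23: 0
24: 0
Sum: 6 + 5 + 0 + 0 + 0 + 2 + 0 + 0 = 13
Change: 13 − 12 = +1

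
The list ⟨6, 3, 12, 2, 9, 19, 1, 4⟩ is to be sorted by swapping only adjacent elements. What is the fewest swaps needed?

15

Each adjacent swap fixes exactly one inversion, so the minimum swap count equals the number of inversions.
Count inversions — for each element, later elements that are smaller:
6: 3, 2, 1, 4 → 4
3: 2, 1 → 2
12: 2, 9, 1, 4 → 4
2: 1 → 1
9: 1, 4 → 2
19: 1, 4 → 2
1: none → 0
4: none → 0
Total inversions: 4 + 2 + 4 + 1 + 2 + 2 + 0 + 0 = 15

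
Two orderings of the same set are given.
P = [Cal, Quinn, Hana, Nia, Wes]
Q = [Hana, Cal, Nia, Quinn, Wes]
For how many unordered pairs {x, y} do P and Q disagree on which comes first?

3 disagreeing pairs

Assign each item its position (1..5) in the first ordering, then rewrite the second ordering as that position sequence:
positions: Cal→1, Quinn→2, Hana→3, Nia→4, Wes→5
second ordering as positions: [3, 1, 4, 2, 5]
Discordant pairs = inversions in this position sequence.
3: 1, 2 → 2
1: 0
4: 2 → 1
2: 0
5: 0
Total: 2 + 0 + 1 + 0 + 0 = 3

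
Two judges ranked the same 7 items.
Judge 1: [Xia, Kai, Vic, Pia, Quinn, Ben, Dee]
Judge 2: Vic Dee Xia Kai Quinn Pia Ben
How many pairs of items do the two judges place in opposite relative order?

8 discordant pairs

Assign each item its position (1..7) in the first ordering, then rewrite the second ordering as that position sequence:
positions: Xia→1, Kai→2, Vic→3, Pia→4, Quinn→5, Ben→6, Dee→7
second ordering as positions: [3, 7, 1, 2, 5, 4, 6]
Discordant pairs = inversions in this position sequence.
3: 1, 2 → 2
7: 1, 2, 5, 4, 6 → 5
1: 0
2: 0
5: 4 → 1
4: 0
6: 0
Total: 2 + 5 + 0 + 0 + 1 + 0 + 0 = 8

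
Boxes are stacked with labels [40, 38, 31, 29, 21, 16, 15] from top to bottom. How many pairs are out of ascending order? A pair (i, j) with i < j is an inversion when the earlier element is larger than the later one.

There are 21 inversions.

Element-by-element contributions:
40: 6
38: 5
31: 4
29: 3
21: 2
16: 1
15: 0
Sum: 6 + 5 + 4 + 3 + 2 + 1 + 0 = 21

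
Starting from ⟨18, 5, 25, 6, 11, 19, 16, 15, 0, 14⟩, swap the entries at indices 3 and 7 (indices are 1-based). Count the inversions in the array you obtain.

Positions 3 and 7 hold 25 and 16; after swapping, the array is [18, 5, 16, 6, 11, 19, 25, 15, 0, 14].
For each element, count later entries that are smaller:
18 → 5, 16, 6, 11, 15, 0, 14 → 7
5 → 0 → 1
16 → 6, 11, 15, 0, 14 → 5
6 → 0 → 1
11 → 0 → 1
19 → 15, 0, 14 → 3
25 → 15, 0, 14 → 3
15 → 0, 14 → 2
0 → none → 0
14 → none → 0
Sum: 7 + 1 + 5 + 1 + 1 + 3 + 3 + 2 + 0 + 0 = 23

There are 23 inversions.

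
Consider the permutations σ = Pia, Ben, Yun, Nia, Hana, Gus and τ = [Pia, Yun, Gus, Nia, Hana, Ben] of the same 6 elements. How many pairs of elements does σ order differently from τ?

Assign each item its position (1..6) in the first ordering, then rewrite the second ordering as that position sequence:
positions: Pia→1, Ben→2, Yun→3, Nia→4, Hana→5, Gus→6
second ordering as positions: [1, 3, 6, 4, 5, 2]
Discordant pairs = inversions in this position sequence.
1: 0
3: 2 → 1
6: 4, 5, 2 → 3
4: 2 → 1
5: 2 → 1
2: 0
Total: 0 + 1 + 3 + 1 + 1 + 0 = 6

6 discordant pairs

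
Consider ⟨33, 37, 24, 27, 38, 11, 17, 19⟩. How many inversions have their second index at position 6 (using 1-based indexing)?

5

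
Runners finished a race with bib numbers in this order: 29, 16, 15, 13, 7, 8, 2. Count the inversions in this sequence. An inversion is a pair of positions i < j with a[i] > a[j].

Inversions: 20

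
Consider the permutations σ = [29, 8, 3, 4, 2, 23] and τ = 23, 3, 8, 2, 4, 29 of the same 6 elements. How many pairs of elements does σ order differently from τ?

11

Assign each item its position (1..6) in the first ordering, then rewrite the second ordering as that position sequence:
positions: 29→1, 8→2, 3→3, 4→4, 2→5, 23→6
second ordering as positions: [6, 3, 2, 5, 4, 1]
Discordant pairs = inversions in this position sequence.
6: 3, 2, 5, 4, 1 → 5
3: 2, 1 → 2
2: 1 → 1
5: 4, 1 → 2
4: 1 → 1
1: 0
Total: 5 + 2 + 1 + 2 + 1 + 0 = 11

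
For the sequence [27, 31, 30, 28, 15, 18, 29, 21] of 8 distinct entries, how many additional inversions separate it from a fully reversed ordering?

10

Maximum inversions for 8 distinct elements is C(8, 2) = 8·7/2 = 28.
Current inversions — for each element, count later smaller elements:
27: 3
31: 6
30: 5
28: 3
15: 0
18: 0
29: 1
21: 0
Current total: 3 + 6 + 5 + 3 + 0 + 0 + 1 + 0 = 18
Shortfall: 28 − 18 = 10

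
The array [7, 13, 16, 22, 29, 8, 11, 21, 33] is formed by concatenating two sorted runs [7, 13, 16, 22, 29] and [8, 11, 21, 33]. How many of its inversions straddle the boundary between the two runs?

Count, for every r in R, how many entries of L exceed r:
r = 8: 13, 16, 22, 29 → 4
r = 11: 13, 16, 22, 29 → 4
r = 21: 22, 29 → 2
r = 33: none → 0
Cross-inversions: 4 + 4 + 2 + 0 = 10

10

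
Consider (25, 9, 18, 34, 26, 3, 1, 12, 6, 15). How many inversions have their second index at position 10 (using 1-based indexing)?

The element at index 10 is 15.
Elements before it: 25, 9, 18, 34, 26, 3, 1, 12, 6
Those larger than 15: 25, 18, 34, 26

4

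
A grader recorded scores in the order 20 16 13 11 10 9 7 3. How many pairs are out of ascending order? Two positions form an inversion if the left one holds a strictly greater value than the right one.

There are 28 inversions.

Element-by-element contributions:
20 → 16, 13, 11, 10, 9, 7, 3 → 7
16 → 13, 11, 10, 9, 7, 3 → 6
13 → 11, 10, 9, 7, 3 → 5
11 → 10, 9, 7, 3 → 4
10 → 9, 7, 3 → 3
9 → 7, 3 → 2
7 → 3 → 1
3 → none → 0
Sum: 7 + 6 + 5 + 4 + 3 + 2 + 1 + 0 = 28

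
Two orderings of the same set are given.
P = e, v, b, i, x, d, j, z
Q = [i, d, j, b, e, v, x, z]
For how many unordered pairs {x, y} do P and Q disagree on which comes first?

13

Assign each item its position (1..8) in the first ordering, then rewrite the second ordering as that position sequence:
positions: e→1, v→2, b→3, i→4, x→5, d→6, j→7, z→8
second ordering as positions: [4, 6, 7, 3, 1, 2, 5, 8]
Discordant pairs = inversions in this position sequence.
4: 3, 1, 2 → 3
6: 3, 1, 2, 5 → 4
7: 3, 1, 2, 5 → 4
3: 1, 2 → 2
1: 0
2: 0
5: 0
8: 0
Total: 3 + 4 + 4 + 2 + 0 + 0 + 0 + 0 = 13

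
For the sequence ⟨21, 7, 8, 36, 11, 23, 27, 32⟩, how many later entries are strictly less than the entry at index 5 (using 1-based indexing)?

0

The element at index 5 is 11.
Elements after it: 23, 27, 32
None of them are smaller than 11.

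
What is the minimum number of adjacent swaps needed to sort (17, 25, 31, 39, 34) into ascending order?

1 adjacent swap

The minimum number of adjacent swaps to sort an array equals its inversion count, since every such swap removes exactly one inversion.
Count inversions — for each element, later elements that are smaller:
17: none → 0
25: none → 0
31: none → 0
39: 34 → 1
34: none → 0
Total inversions: 0 + 0 + 0 + 1 + 0 = 1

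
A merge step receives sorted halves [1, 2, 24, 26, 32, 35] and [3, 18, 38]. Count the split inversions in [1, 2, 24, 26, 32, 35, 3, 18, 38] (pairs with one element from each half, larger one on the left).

There are 8 split inversions.

Count, for every r in R, how many entries of L exceed r:
r = 3: 24, 26, 32, 35 → 4
r = 18: 24, 26, 32, 35 → 4
r = 38: none → 0
Cross-inversions: 4 + 4 + 0 = 8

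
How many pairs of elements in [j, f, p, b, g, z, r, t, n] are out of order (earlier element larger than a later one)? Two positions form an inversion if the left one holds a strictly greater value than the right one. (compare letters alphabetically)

12

Count, for each position, how many later elements it exceeds:
j: 3
f: 1
p: 3
b: 0
g: 0
z: 3
r: 1
t: 1
n: 0
Sum: 3 + 1 + 3 + 0 + 0 + 3 + 1 + 1 + 0 = 12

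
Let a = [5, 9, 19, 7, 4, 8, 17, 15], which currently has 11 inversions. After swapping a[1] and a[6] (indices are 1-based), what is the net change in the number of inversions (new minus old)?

Positions 1 and 6 hold 5 and 8; after swapping, the array is [8, 9, 19, 7, 4, 5, 17, 15].
Sweep left to right; for each value list the smaller values that follow it:
8: 3
9: 3
19: 5
7: 2
4: 0
5: 0
17: 1
15: 0
Sum: 3 + 3 + 5 + 2 + 0 + 0 + 1 + 0 = 14
Change: 14 − 11 = +3

+3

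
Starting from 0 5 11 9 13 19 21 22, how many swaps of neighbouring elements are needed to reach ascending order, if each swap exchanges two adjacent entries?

Minimum adjacent swaps = number of inversions (each swap of adjacent out-of-order elements removes one inversion and no swap can remove more).
Count inversions — for each element, later elements that are smaller:
0: none → 0
5: none → 0
11: 9 → 1
9: none → 0
13: none → 0
19: none → 0
21: none → 0
22: none → 0
Total inversions: 0 + 0 + 1 + 0 + 0 + 0 + 0 + 0 = 1

1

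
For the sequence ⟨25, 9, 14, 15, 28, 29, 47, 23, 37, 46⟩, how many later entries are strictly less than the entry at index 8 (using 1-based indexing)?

The element at index 8 is 23.
Elements after it: 37, 46
None of them are smaller than 23.

0 such elements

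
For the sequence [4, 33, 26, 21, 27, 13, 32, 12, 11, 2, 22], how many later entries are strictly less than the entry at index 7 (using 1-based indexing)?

4

The element at index 7 is 32.
Elements after it: 12, 11, 2, 22
Those smaller than 32: 12, 11, 2, 22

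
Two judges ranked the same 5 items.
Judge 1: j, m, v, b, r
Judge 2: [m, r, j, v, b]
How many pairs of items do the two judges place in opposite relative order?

4

Assign each item its position (1..5) in the first ordering, then rewrite the second ordering as that position sequence:
positions: j→1, m→2, v→3, b→4, r→5
second ordering as positions: [2, 5, 1, 3, 4]
Discordant pairs = inversions in this position sequence.
2: 1 → 1
5: 1, 3, 4 → 3
1: 0
3: 0
4: 0
Total: 1 + 3 + 0 + 0 + 0 = 4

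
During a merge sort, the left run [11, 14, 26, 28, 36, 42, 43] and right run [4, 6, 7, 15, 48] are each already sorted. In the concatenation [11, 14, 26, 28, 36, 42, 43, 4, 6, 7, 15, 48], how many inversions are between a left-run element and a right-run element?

For each element r of the right run, count left-run elements greater than r:
r = 4: 11, 14, 26, 28, 36, 42, 43 → 7
r = 6: 11, 14, 26, 28, 36, 42, 43 → 7
r = 7: 11, 14, 26, 28, 36, 42, 43 → 7
r = 15: 26, 28, 36, 42, 43 → 5
r = 48: none → 0
Cross-inversions: 7 + 7 + 7 + 5 + 0 = 26

26 split inversions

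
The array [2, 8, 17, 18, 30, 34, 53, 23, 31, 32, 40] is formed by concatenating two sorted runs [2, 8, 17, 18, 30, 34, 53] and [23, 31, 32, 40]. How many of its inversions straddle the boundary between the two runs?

For each element r of the right run, count left-run elements greater than r:
r = 23: 30, 34, 53 → 3
r = 31: 34, 53 → 2
r = 32: 34, 53 → 2
r = 40: 53 → 1
Cross-inversions: 3 + 2 + 2 + 1 = 8

8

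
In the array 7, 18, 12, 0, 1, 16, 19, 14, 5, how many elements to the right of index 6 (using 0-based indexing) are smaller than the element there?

2 such elements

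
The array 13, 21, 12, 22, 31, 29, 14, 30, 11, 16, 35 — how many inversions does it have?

21 out-of-order pairs

For each element, count later entries that are smaller:
13: 2
21: 4
12: 1
22: 3
31: 5
29: 3
14: 1
30: 2
11: 0
16: 0
35: 0
Sum: 2 + 4 + 1 + 3 + 5 + 3 + 1 + 2 + 0 + 0 + 0 = 21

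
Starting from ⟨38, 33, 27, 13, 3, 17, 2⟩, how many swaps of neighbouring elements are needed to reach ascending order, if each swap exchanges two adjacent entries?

Each adjacent swap fixes exactly one inversion, so the minimum swap count equals the number of inversions.
Count inversions — for each element, later elements that are smaller:
38: 33, 27, 13, 3, 17, 2 → 6
33: 27, 13, 3, 17, 2 → 5
27: 13, 3, 17, 2 → 4
13: 3, 2 → 2
3: 2 → 1
17: 2 → 1
2: none → 0
Total inversions: 6 + 5 + 4 + 2 + 1 + 1 + 0 = 19

19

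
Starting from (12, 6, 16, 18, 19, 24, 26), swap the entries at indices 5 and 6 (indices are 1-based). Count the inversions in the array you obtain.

There are 2 inversions.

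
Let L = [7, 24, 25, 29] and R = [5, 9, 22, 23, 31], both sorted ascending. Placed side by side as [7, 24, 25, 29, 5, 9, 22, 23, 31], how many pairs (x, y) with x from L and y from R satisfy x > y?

13

Count, for every r in R, how many entries of L exceed r:
r = 5: 7, 24, 25, 29 → 4
r = 9: 24, 25, 29 → 3
r = 22: 24, 25, 29 → 3
r = 23: 24, 25, 29 → 3
r = 31: none → 0
Cross-inversions: 4 + 3 + 3 + 3 + 0 = 13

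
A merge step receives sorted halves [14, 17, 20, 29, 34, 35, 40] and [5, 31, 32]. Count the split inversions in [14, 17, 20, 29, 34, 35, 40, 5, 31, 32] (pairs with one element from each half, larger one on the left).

Count, for every r in R, how many entries of L exceed r:
r = 5: 14, 17, 20, 29, 34, 35, 40 → 7
r = 31: 34, 35, 40 → 3
r = 32: 34, 35, 40 → 3
Cross-inversions: 7 + 3 + 3 = 13

13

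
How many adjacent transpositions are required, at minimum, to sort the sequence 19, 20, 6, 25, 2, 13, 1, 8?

Minimum adjacent swaps = number of inversions (each swap of adjacent out-of-order elements removes one inversion and no swap can remove more).
Count inversions — for each element, later elements that are smaller:
19: 6, 2, 13, 1, 8 → 5
20: 6, 2, 13, 1, 8 → 5
6: 2, 1 → 2
25: 2, 13, 1, 8 → 4
2: 1 → 1
13: 1, 8 → 2
1: none → 0
8: none → 0
Total inversions: 5 + 5 + 2 + 4 + 1 + 2 + 0 + 0 = 19

19 adjacent swaps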